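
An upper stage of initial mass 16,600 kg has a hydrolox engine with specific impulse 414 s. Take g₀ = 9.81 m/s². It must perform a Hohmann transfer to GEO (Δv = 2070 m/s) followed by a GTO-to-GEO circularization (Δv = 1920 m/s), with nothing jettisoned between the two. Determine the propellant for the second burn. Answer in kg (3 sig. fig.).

v_e = Isp · g₀ = 414 × 9.81 = 4061.3 m/s.
After the first burn: m = 16600 × exp(−2070/4061.3) = 16600 × 0.60069 = 9,971.45 kg.
After the second burn: m = 9,971.45 × exp(−1920/4061.3) = 9,971.45 × 0.62329 = 6,215.11 kg.
Second-burn propellant = 9,971.45 − 6,215.11 = 3,756.34 kg.

propellant for the second burn ≈ 3760 kg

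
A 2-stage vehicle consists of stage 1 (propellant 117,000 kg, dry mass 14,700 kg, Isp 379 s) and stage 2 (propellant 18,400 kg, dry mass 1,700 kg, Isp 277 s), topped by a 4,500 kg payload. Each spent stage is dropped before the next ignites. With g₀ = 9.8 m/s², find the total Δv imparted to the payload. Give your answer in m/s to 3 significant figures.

Δv ≈ 8870 m/s

Ignition mass of stage 1 = 117,000+14,700 + 18,400+1,700 + 4,500 = 156,300 kg.
Stage 1: m₀ = 156,300 kg, m_f = 156,300 − 117,000 = 39,300 kg; Δv = 379×9.8×ln(3.977) = 3714.2×1.3806 ≈ 5128 m/s.
Stage 2: m₀ = 24,600 kg, m_f = 24,600 − 18,400 = 6,200 kg; Δv = 277×9.8×ln(3.968) = 2714.6×1.3782 ≈ 3741 m/s.
Total Δv = 5128 + 3741 = 8869 m/s.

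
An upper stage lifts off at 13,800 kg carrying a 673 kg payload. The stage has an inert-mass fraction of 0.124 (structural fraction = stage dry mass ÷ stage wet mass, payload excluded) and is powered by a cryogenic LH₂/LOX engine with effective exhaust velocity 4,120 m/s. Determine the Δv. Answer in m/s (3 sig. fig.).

Δv ≈ 7380 m/s

Stage wet mass = m₀ − payload = 13,800 − 673 = 13,127 kg.
Stage dry mass = ε × stage wet mass = 0.124 × 13,127 = 1,627.75 kg.
Burnout mass m_f = stage dry + payload = 1,627.75 + 673 = 2,300.75 kg.
From the ideal rocket equation, Δv = v_e · ln(13,800/2,300.75) = 4120.0 × ln(5.998) = 4120.0 × 1.7914 ≈ 7381 m/s.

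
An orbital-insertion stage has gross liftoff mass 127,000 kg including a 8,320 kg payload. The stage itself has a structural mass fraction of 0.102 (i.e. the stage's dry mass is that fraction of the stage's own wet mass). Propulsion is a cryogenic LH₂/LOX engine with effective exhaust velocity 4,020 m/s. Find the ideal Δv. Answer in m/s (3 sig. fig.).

Stage wet mass = m₀ − payload = 127,000 − 8,320 = 118,680 kg.
Stage dry mass = ε × stage wet mass = 0.102 × 118,680 = 12,105.4 kg.
Burnout mass m_f = stage dry + payload = 12,105.4 + 8,320 = 20,425.4 kg.
Using Δv = v_e ln(m₀/m_f): Δv = v_e · ln(127,000/20,425.4) = 4020.0 × ln(6.218) = 4020.0 × 1.8274 ≈ 7346 m/s.

Δv ≈ 7350 m/s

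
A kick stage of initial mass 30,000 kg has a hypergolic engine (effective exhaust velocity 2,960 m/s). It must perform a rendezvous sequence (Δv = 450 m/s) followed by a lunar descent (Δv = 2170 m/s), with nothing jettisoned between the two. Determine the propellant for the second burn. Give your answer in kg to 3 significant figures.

propellant for the second burn ≈ 13400 kg

After the first burn: m = 30000 × exp(−450/2960.0) = 30000 × 0.85897 = 25,769.1 kg.
After the second burn: m = 25,769.1 × exp(−2170/2960.0) = 25,769.1 × 0.48041 = 12,379.7 kg.
Second-burn propellant = 25,769.1 − 12,379.7 = 13,389.4 kg.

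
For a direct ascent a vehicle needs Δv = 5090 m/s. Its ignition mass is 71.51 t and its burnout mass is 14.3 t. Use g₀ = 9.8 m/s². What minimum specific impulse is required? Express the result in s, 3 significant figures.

Isp ≈ 323 s

ln(m₀/m_f) = ln(71510/14300) = ln(5.001) = 1.6096.
Rocket equation: v_e = Δv / ln(m₀/m_f) = 5090 / 1.6096 = 3162.3 m/s.
Isp = v_e / g₀ = 3162.3 / 9.8 = 322.7 s.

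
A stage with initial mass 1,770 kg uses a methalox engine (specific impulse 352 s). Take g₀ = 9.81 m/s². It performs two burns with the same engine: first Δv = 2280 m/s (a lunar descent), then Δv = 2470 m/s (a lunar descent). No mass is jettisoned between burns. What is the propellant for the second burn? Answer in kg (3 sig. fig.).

propellant for the second burn ≈ 467 kg

v_e = Isp · g₀ = 352 × 9.81 = 3453.1 m/s.
After the first burn: m = 1770 × exp(−2280/3453.1) = 1770 × 0.51671 = 914.577 kg.
After the second burn: m = 914.577 × exp(−2470/3453.1) = 914.577 × 0.48905 = 447.274 kg.
Second-burn propellant = 914.577 − 447.274 = 467.303 kg.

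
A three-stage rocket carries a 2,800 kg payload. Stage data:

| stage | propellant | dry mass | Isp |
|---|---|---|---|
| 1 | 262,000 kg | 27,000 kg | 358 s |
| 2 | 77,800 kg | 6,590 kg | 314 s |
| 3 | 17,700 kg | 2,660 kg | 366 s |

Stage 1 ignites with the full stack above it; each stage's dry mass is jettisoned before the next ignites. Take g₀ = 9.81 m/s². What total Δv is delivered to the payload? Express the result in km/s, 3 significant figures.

Ignition mass of stage 1 = 262,000+27,000 + 77,800+6,590 + 17,700+2,660 + 2,800 = 396,550 kg.
Stage 1: m₀ = 396,550 kg, m_f = 396,550 − 262,000 = 134,550 kg; Δv = 358×9.81×ln(2.947) = 3512.0×1.0809 ≈ 3796 m/s.
Stage 2: m₀ = 107,550 kg, m_f = 107,550 − 77,800 = 29,750 kg; Δv = 314×9.81×ln(3.615) = 3080.3×1.2851 ≈ 3959 m/s.
Stage 3: m₀ = 23,160 kg, m_f = 23,160 − 17,700 = 5,460 kg; Δv = 366×9.81×ln(4.242) = 3590.5×1.4450 ≈ 5188 m/s.
Total Δv = 3796 + 3959 + 5188 = 12943 m/s.

Δv ≈ 12.9 km/s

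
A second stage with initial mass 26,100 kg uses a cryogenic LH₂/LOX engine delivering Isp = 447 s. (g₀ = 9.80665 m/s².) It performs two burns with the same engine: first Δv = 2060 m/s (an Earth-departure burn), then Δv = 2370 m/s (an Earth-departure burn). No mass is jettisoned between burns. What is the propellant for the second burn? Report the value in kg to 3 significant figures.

propellant for the second burn ≈ 6810 kg

v_e = Isp · g₀ = 447 × 9.80665 = 4383.6 m/s.
After the first burn: m = 26100 × exp(−2060/4383.6) = 26100 × 0.62504 = 16,313.5 kg.
After the second burn: m = 16,313.5 × exp(−2370/4383.6) = 16,313.5 × 0.58237 = 9,500.49 kg.
Second-burn propellant = 16,313.5 − 9,500.49 = 6,813.01 kg.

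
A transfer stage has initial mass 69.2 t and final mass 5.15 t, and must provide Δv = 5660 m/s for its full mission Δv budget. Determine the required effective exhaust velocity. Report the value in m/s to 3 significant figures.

ln(m₀/m_f) = ln(69200/5150) = ln(13.44) = 2.5980.
v_e = Δv / ln(m₀/m_f) = 5660 / 2.5980 = 2178.6 m/s.

v_e ≈ 2180 m/s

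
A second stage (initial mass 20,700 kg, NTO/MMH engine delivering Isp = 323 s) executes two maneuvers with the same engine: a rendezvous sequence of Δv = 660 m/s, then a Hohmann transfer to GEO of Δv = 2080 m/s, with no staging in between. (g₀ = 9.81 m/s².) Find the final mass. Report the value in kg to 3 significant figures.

v_e = Isp · g₀ = 323 × 9.81 = 3168.6 m/s.
After the first burn: m = 20700 × exp(−660/3168.6) = 20700 × 0.81197 = 16,807.8 kg.
After the second burn: m = 16,807.8 × exp(−2080/3168.6) = 16,807.8 × 0.51870 = 8,718.21 kg.

final mass ≈ 8720 kg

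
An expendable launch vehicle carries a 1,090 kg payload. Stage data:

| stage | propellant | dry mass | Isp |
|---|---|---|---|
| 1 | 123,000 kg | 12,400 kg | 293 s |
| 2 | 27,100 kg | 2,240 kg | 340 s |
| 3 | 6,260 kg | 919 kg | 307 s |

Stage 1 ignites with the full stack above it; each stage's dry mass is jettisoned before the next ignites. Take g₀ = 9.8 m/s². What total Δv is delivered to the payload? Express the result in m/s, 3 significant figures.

Δv ≈ 12100 m/s

Ignition mass of stage 1 = 123,000+12,400 + 27,100+2,240 + 6,260+919 + 1,090 = 173,009 kg.
Stage 1: m₀ = 173,009 kg, m_f = 173,009 − 123,000 = 50,009 kg; Δv = 293×9.8×ln(3.46) = 2871.4×1.2411 ≈ 3564 m/s.
Stage 2: m₀ = 37,609 kg, m_f = 37,609 − 27,100 = 10,509 kg; Δv = 340×9.8×ln(3.579) = 3332.0×1.2750 ≈ 4248 m/s.
Stage 3: m₀ = 8,269 kg, m_f = 8,269 − 6,260 = 2,009 kg; Δv = 307×9.8×ln(4.116) = 3008.6×1.4149 ≈ 4257 m/s.
Total Δv = 3564 + 4248 + 4257 = 12069 m/s.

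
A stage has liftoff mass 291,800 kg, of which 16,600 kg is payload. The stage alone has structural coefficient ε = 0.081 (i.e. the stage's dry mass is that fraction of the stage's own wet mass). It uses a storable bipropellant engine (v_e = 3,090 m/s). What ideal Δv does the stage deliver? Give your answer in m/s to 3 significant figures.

Stage wet mass = m₀ − payload = 291,800 − 16,600 = 275,200 kg.
Stage dry mass = ε × stage wet mass = 0.081 × 275,200 = 22,291.2 kg.
Burnout mass m_f = stage dry + payload = 22,291.2 + 16,600 = 38,891.2 kg.
Δv = v_e · ln(291,800/38,891.2) = 3090.0 × ln(7.503) = 3090.0 × 2.0153 ≈ 6227 m/s.

Δv ≈ 6230 m/s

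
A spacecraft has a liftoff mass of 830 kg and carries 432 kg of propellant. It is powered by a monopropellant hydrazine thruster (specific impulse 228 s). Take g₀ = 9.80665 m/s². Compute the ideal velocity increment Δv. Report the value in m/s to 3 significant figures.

Δv ≈ 1640 m/s

v_e = Isp · g₀ = 228 × 9.80665 = 2235.9 m/s.
m_f = m₀ − m_prop = 830 − 432 = 398 kg.
Rocket equation: Δv = v_e · ln(m₀/m_f) = 2235.9 × ln(2.085) = 2235.9 × 0.7350 ≈ 1643.3 m/s.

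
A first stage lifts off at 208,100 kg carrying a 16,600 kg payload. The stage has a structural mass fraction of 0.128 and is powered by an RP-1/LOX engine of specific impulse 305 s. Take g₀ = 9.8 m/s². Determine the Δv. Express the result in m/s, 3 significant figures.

Δv ≈ 4850 m/s

Stage wet mass = m₀ − payload = 208,100 − 16,600 = 191,500 kg.
Stage dry mass = ε × stage wet mass = 0.128 × 191,500 = 24,512 kg.
Burnout mass m_f = stage dry + payload = 24,512 + 16,600 = 41,112 kg.
v_e = Isp · g₀ = 305 × 9.8 = 2989.0 m/s.
Using Δv = v_e ln(m₀/m_f): Δv = v_e · ln(208,100/41,112) = 2989.0 × ln(5.062) = 2989.0 × 1.6217 ≈ 4847 m/s.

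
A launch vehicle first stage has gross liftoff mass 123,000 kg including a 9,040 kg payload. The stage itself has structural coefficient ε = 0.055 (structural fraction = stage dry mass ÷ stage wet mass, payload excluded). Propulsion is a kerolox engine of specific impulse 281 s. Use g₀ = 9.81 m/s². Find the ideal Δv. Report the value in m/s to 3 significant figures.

Δv ≈ 5740 m/s

Stage wet mass = m₀ − payload = 123,000 − 9,040 = 113,960 kg.
Stage dry mass = ε × stage wet mass = 0.055 × 113,960 = 6,267.8 kg.
Burnout mass m_f = stage dry + payload = 6,267.8 + 9,040 = 15,307.8 kg.
v_e = Isp · g₀ = 281 × 9.81 = 2756.6 m/s.
By the Tsiolkovsky rocket equation, Δv = v_e · ln(123,000/15,307.8) = 2756.6 × ln(8.035) = 2756.6 × 2.0838 ≈ 5744 m/s.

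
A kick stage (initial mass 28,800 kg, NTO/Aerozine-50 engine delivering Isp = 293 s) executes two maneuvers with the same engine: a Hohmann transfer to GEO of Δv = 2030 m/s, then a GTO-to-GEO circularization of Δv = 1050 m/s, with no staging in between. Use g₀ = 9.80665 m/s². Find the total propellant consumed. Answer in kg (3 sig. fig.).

v_e = Isp · g₀ = 293 × 9.80665 = 2873.3 m/s.
After the first burn: m = 28800 × exp(−2030/2873.3) = 28800 × 0.49337 = 14,209.1 kg.
After the second burn: m = 14,209.1 × exp(−1050/2873.3) = 14,209.1 × 0.69390 = 9,859.69 kg.
Total propellant = m₀ − m_final = 28800 − 9,859.69 = 18,940.31 kg.

total propellant consumed ≈ 18900 kg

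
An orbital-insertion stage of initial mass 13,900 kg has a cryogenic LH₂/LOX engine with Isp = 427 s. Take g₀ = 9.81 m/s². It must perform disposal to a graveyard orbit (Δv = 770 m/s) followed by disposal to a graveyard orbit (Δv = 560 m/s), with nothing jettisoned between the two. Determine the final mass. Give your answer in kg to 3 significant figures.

v_e = Isp · g₀ = 427 × 9.81 = 4188.9 m/s.
After the first burn: m = 13900 × exp(−770/4188.9) = 13900 × 0.83209 = 11,566.1 kg.
After the second burn: m = 11,566.1 × exp(−560/4188.9) = 11,566.1 × 0.87486 = 10,118.7 kg.

final mass ≈ 10100 kg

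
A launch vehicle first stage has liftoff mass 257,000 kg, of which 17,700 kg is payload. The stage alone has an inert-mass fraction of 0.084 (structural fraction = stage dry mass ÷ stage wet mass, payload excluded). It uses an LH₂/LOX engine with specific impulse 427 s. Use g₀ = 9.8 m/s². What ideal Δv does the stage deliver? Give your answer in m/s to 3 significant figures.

Δv ≈ 8020 m/s

Stage wet mass = m₀ − payload = 257,000 − 17,700 = 239,300 kg.
Stage dry mass = ε × stage wet mass = 0.084 × 239,300 = 20,101.2 kg.
Burnout mass m_f = stage dry + payload = 20,101.2 + 17,700 = 37,801.2 kg.
v_e = Isp · g₀ = 427 × 9.8 = 4184.6 m/s.
Rocket equation: Δv = v_e · ln(257,000/37,801.2) = 4184.6 × ln(6.799) = 4184.6 × 1.9167 ≈ 8021 m/s.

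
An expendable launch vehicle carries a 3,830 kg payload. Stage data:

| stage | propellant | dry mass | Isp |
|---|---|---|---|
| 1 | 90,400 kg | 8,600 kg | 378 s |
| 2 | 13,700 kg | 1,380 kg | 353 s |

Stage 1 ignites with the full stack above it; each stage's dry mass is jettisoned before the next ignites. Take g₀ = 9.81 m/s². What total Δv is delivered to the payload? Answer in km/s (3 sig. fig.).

Δv ≈ 9.86 km/s

Ignition mass of stage 1 = 90,400+8,600 + 13,700+1,380 + 3,830 = 117,910 kg.
Stage 1: m₀ = 117,910 kg, m_f = 117,910 − 90,400 = 27,510 kg; Δv = 378×9.81×ln(4.286) = 3708.2×1.4554 ≈ 5397 m/s.
Stage 2: m₀ = 18,910 kg, m_f = 18,910 − 13,700 = 5,210 kg; Δv = 353×9.81×ln(3.63) = 3462.9×1.2891 ≈ 4464 m/s.
Total Δv = 5397 + 4464 = 9861 m/s.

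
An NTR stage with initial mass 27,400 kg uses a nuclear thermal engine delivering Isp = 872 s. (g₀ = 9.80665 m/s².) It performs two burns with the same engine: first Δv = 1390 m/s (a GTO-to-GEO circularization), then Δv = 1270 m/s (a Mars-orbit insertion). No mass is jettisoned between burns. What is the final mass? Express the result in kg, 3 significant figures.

final mass ≈ 20100 kg

v_e = Isp · g₀ = 872 × 9.80665 = 8551.4 m/s.
After the first burn: m = 27400 × exp(−1390/8551.4) = 27400 × 0.84998 = 23,289.5 kg.
After the second burn: m = 23,289.5 × exp(−1270/8551.4) = 23,289.5 × 0.86199 = 20,075.3 kg.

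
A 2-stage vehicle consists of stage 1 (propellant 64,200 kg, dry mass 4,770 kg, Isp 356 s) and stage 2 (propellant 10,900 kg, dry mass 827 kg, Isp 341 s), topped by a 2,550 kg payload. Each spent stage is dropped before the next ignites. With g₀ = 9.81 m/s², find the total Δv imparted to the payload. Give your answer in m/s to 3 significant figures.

Δv ≈ 9970 m/s

Ignition mass of stage 1 = 64,200+4,770 + 10,900+827 + 2,550 = 83,247 kg.
Stage 1: m₀ = 83,247 kg, m_f = 83,247 − 64,200 = 19,047 kg; Δv = 356×9.81×ln(4.371) = 3492.4×1.4749 ≈ 5151 m/s.
Stage 2: m₀ = 14,277 kg, m_f = 14,277 − 10,900 = 3,377 kg; Δv = 341×9.81×ln(4.228) = 3345.2×1.4417 ≈ 4823 m/s.
Total Δv = 5151 + 4823 = 9974 m/s.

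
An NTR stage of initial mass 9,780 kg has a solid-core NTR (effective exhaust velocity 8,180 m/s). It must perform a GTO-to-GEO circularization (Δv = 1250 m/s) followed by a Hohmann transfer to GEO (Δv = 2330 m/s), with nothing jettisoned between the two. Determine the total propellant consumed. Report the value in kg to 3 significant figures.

total propellant consumed ≈ 3470 kg

After the first burn: m = 9780 × exp(−1250/8180.0) = 9780 × 0.85829 = 8,394.08 kg.
After the second burn: m = 8,394.08 × exp(−2330/8180.0) = 8,394.08 × 0.75213 = 6,313.44 kg.
Total propellant = m₀ − m_final = 9780 − 6,313.44 = 3,466.56 kg.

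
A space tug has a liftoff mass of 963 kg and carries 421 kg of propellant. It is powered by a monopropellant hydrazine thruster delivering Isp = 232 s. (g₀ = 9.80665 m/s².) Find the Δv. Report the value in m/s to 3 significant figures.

Δv ≈ 1310 m/s

v_e = Isp · g₀ = 232 × 9.80665 = 2275.1 m/s.
m_f = m₀ − m_prop = 963 − 421 = 542 kg.
Using Δv = v_e ln(m₀/m_f): Δv = v_e · ln(m₀/m_f) = 2275.1 × ln(1.777) = 2275.1 × 0.5748 ≈ 1307.7 m/s.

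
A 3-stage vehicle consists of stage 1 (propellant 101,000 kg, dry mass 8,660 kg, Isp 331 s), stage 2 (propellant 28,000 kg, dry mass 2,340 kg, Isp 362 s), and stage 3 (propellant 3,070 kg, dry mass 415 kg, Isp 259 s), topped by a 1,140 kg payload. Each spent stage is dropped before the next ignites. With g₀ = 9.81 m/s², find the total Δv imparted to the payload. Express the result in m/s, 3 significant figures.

Δv ≈ 12400 m/s

Ignition mass of stage 1 = 101,000+8,660 + 28,000+2,340 + 3,070+415 + 1,140 = 144,625 kg.
Stage 1: m₀ = 144,625 kg, m_f = 144,625 − 101,000 = 43,625 kg; Δv = 331×9.81×ln(3.315) = 3247.1×1.1985 ≈ 3892 m/s.
Stage 2: m₀ = 34,965 kg, m_f = 34,965 − 28,000 = 6,965 kg; Δv = 362×9.81×ln(5.02) = 3551.2×1.6134 ≈ 5730 m/s.
Stage 3: m₀ = 4,625 kg, m_f = 4,625 − 3,070 = 1,555 kg; Δv = 259×9.81×ln(2.974) = 2540.8×1.0900 ≈ 2769 m/s.
Total Δv = 3892 + 5730 + 2769 = 12391 m/s.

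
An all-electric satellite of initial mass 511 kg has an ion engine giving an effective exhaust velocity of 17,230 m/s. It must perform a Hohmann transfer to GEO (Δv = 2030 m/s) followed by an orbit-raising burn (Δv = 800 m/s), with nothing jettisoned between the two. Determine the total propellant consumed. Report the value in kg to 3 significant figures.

After the first burn: m = 511 × exp(−2030/17230.0) = 511 × 0.88886 = 454.207 kg.
After the second burn: m = 454.207 × exp(−800/17230.0) = 454.207 × 0.95463 = 433.6 kg.
Total propellant = m₀ − m_final = 511 − 433.6 = 77.4 kg.

total propellant consumed ≈ 77.4 kg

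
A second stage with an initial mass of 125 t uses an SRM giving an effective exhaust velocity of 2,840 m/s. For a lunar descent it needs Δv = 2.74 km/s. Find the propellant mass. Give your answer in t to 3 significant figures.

Using Δv = v_e ln(m₀/m_f): m₀/m_f = exp(Δv / v_e) = exp(2740 / 2840.0) = exp(0.9648) = 2.6242.
m_f = 125 / 2.6242 = 47.6336 t, so propellant = m₀ − m_f = 125 − 47.6336 = 77.3664 t.

propellant mass ≈ 77.4 t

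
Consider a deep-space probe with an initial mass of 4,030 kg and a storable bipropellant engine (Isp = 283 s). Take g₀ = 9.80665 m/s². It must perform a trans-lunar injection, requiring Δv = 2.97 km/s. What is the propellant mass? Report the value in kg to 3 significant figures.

v_e = Isp · g₀ = 283 × 9.80665 = 2775.3 m/s.
m₀/m_f = exp(Δv / v_e) = exp(2970 / 2775.3) = exp(1.0702) = 2.9159.
m_f = 4,030 / 2.9159 = 1,382.08 kg, so propellant = m₀ − m_f = 4,030 − 1,382.08 = 2,647.92 kg.

propellant mass ≈ 2650 kg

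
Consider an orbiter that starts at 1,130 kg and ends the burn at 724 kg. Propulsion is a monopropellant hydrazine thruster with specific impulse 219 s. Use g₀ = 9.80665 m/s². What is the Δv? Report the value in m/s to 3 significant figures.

Δv ≈ 956 m/s

v_e = Isp · g₀ = 219 × 9.80665 = 2147.7 m/s.
Δv = v_e · ln(m₀/m_f) = 2147.7 × ln(1.561) = 2147.7 × 0.4452 ≈ 956.1 m/s.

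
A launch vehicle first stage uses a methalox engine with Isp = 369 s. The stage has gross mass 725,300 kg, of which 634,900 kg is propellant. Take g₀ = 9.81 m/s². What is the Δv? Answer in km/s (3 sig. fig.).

Δv ≈ 7.54 km/s

v_e = Isp · g₀ = 369 × 9.81 = 3619.9 m/s.
m_f = m₀ − m_prop = 725,300 − 634,900 = 90,400 kg.
By the Tsiolkovsky rocket equation, Δv = v_e · ln(m₀/m_f) = 3619.9 × ln(8.023) = 3619.9 × 2.0823 ≈ 7537.8 m/s.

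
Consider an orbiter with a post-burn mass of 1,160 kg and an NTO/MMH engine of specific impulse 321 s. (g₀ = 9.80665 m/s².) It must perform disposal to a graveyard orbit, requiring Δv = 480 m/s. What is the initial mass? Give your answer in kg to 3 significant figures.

v_e = Isp · g₀ = 321 × 9.80665 = 3147.9 m/s.
m₀/m_f = exp(Δv / v_e) = exp(480 / 3147.9) = exp(0.1525) = 1.1647.
m₀ = m_f × 1.1647 = 1,160 × 1.1647 = 1,351.05 kg.

initial mass ≈ 1350 kg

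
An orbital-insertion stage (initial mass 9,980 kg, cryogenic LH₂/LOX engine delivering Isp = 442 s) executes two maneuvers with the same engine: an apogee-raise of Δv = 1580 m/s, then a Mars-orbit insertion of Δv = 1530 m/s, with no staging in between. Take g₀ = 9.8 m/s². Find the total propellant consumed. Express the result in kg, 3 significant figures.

total propellant consumed ≈ 5110 kg

v_e = Isp · g₀ = 442 × 9.8 = 4331.6 m/s.
After the first burn: m = 9980 × exp(−1580/4331.6) = 9980 × 0.69436 = 6,929.71 kg.
After the second burn: m = 6,929.71 × exp(−1530/4331.6) = 6,929.71 × 0.70242 = 4,867.57 kg.
Total propellant = m₀ − m_final = 9980 − 4,867.57 = 5,112.43 kg.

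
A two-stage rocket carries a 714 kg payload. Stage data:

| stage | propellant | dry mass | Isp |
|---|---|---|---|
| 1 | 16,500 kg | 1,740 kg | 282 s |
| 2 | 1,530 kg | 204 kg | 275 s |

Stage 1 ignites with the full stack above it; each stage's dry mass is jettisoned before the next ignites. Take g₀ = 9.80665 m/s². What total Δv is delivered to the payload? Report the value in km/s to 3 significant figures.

Ignition mass of stage 1 = 16,500+1,740 + 1,530+204 + 714 = 20,688 kg.
Stage 1: m₀ = 20,688 kg, m_f = 20,688 − 16,500 = 4,188 kg; Δv = 282×9.80665×ln(4.94) = 2765.5×1.5973 ≈ 4417 m/s.
Stage 2: m₀ = 2,448 kg, m_f = 2,448 − 1,530 = 918 kg; Δv = 275×9.80665×ln(2.667) = 2696.8×0.9808 ≈ 2645 m/s.
Total Δv = 4417 + 2645 = 7062 m/s.

Δv ≈ 7.06 km/s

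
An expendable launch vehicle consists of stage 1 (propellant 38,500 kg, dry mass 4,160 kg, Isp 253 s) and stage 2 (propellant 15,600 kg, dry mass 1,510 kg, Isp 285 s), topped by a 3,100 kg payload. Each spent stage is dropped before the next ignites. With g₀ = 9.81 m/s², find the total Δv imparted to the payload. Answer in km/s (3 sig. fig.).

Ignition mass of stage 1 = 38,500+4,160 + 15,600+1,510 + 3,100 = 62,870 kg.
Stage 1: m₀ = 62,870 kg, m_f = 62,870 − 38,500 = 24,370 kg; Δv = 253×9.81×ln(2.58) = 2481.9×0.9477 ≈ 2352 m/s.
Stage 2: m₀ = 20,210 kg, m_f = 20,210 − 15,600 = 4,610 kg; Δv = 285×9.81×ln(4.384) = 2795.9×1.4779 ≈ 4132 m/s.
Total Δv = 2352 + 4132 = 6484 m/s.

Δv ≈ 6.48 km/s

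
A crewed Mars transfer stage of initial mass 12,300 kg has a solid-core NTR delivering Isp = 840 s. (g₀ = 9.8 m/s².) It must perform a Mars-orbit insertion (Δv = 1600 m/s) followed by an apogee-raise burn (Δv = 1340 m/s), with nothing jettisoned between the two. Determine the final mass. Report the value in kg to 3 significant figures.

final mass ≈ 8610 kg

v_e = Isp · g₀ = 840 × 9.8 = 8232.0 m/s.
After the first burn: m = 12300 × exp(−1600/8232.0) = 12300 × 0.82336 = 10,127.3 kg.
After the second burn: m = 10,127.3 × exp(−1340/8232.0) = 10,127.3 × 0.84978 = 8,605.98 kg.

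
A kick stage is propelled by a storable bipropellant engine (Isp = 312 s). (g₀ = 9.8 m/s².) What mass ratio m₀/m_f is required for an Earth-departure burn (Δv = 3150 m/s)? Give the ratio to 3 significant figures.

mass ratio ≈ 2.80

v_e = Isp · g₀ = 312 × 9.8 = 3057.6 m/s.
From the ideal rocket equation, m₀/m_f = exp(Δv / v_e) = exp(3150 / 3057.6) = exp(1.0302) = 2.8017.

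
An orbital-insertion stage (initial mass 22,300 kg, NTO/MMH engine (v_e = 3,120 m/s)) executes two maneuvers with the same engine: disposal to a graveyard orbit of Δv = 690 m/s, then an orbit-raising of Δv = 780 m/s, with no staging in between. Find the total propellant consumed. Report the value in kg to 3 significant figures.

After the first burn: m = 22300 × exp(−690/3120.0) = 22300 × 0.80159 = 17,875.5 kg.
After the second burn: m = 17,875.5 × exp(−780/3120.0) = 17,875.5 × 0.77880 = 13,921.4 kg.
Total propellant = m₀ − m_final = 22300 − 13,921.4 = 8,378.6 kg.

total propellant consumed ≈ 8380 kg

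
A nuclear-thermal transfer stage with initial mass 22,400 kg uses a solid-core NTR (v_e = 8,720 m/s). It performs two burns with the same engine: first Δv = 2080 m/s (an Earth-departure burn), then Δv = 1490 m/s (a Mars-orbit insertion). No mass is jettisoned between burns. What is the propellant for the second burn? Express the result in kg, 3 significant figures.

propellant for the second burn ≈ 2770 kg

After the first burn: m = 22400 × exp(−2080/8720.0) = 22400 × 0.78778 = 17,646.3 kg.
After the second burn: m = 17,646.3 × exp(−1490/8720.0) = 17,646.3 × 0.84293 = 14,874.6 kg.
Second-burn propellant = 17,646.3 − 14,874.6 = 2,771.7 kg.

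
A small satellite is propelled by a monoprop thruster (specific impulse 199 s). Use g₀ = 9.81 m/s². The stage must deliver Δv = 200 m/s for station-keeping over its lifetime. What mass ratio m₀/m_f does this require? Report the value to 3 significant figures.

v_e = Isp · g₀ = 199 × 9.81 = 1952.2 m/s.
m₀/m_f = exp(Δv / v_e) = exp(200 / 1952.2) = exp(0.1024) = 1.1079.

mass ratio ≈ 1.11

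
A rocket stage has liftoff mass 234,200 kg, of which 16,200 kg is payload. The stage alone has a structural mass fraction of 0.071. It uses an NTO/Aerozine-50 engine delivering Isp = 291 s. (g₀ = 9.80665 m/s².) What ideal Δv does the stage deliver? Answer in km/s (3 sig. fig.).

Stage wet mass = m₀ − payload = 234,200 − 16,200 = 218,000 kg.
Stage dry mass = ε × stage wet mass = 0.071 × 218,000 = 15,478 kg.
Burnout mass m_f = stage dry + payload = 15,478 + 16,200 = 31,678 kg.
v_e = Isp · g₀ = 291 × 9.80665 = 2853.7 m/s.
From the ideal rocket equation, Δv = v_e · ln(234,200/31,678) = 2853.7 × ln(7.393) = 2853.7 × 2.0006 ≈ 5709 m/s.

Δv ≈ 5.71 km/s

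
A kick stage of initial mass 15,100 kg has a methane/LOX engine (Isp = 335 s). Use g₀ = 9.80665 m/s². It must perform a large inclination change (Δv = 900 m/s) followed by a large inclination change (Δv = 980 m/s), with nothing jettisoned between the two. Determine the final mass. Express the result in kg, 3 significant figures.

v_e = Isp · g₀ = 335 × 9.80665 = 3285.2 m/s.
After the first burn: m = 15100 × exp(−900/3285.2) = 15100 × 0.76037 = 11,481.6 kg.
After the second burn: m = 11,481.6 × exp(−980/3285.2) = 11,481.6 × 0.74207 = 8,520.15 kg.

final mass ≈ 8520 kg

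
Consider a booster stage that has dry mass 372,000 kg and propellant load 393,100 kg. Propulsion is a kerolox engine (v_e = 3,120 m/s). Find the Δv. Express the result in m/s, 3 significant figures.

m₀ = m_dry + m_prop = 372,000 + 393,100 = 765,100 kg.
From the ideal rocket equation, Δv = v_e · ln(m₀/m_f) = 3120.0 × ln(2.057) = 3120.0 × 0.7211 ≈ 2249.9 m/s.

Δv ≈ 2250 m/s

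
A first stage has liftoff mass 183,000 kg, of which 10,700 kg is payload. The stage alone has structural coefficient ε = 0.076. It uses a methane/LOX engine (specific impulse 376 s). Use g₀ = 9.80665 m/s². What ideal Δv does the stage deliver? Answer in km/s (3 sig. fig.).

Δv ≈ 7.52 km/s

Stage wet mass = m₀ − payload = 183,000 − 10,700 = 172,300 kg.
Stage dry mass = ε × stage wet mass = 0.076 × 172,300 = 13,094.8 kg.
Burnout mass m_f = stage dry + payload = 13,094.8 + 10,700 = 23,794.8 kg.
v_e = Isp · g₀ = 376 × 9.80665 = 3687.3 m/s.
By the Tsiolkovsky rocket equation, Δv = v_e · ln(183,000/23,794.8) = 3687.3 × ln(7.691) = 3687.3 × 2.0400 ≈ 7522 m/s.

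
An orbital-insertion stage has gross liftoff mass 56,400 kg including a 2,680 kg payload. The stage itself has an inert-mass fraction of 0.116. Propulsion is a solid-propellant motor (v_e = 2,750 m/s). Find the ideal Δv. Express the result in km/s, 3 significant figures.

Stage wet mass = m₀ − payload = 56,400 − 2,680 = 53,720 kg.
Stage dry mass = ε × stage wet mass = 0.116 × 53,720 = 6,231.52 kg.
Burnout mass m_f = stage dry + payload = 6,231.52 + 2,680 = 8,911.52 kg.
Δv = v_e · ln(56,400/8,911.52) = 2750.0 × ln(6.329) = 2750.0 × 1.8451 ≈ 5074 m/s.

Δv ≈ 5.07 km/s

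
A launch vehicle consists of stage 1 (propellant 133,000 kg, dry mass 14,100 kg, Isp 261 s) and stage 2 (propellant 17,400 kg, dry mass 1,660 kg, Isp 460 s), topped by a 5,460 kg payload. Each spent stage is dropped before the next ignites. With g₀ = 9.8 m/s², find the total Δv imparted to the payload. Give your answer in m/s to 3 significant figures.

Δv ≈ 9390 m/s

Ignition mass of stage 1 = 133,000+14,100 + 17,400+1,660 + 5,460 = 171,620 kg.
Stage 1: m₀ = 171,620 kg, m_f = 171,620 − 133,000 = 38,620 kg; Δv = 261×9.8×ln(4.444) = 2557.8×1.4915 ≈ 3815 m/s.
Stage 2: m₀ = 24,520 kg, m_f = 24,520 − 17,400 = 7,120 kg; Δv = 460×9.8×ln(3.444) = 4508.0×1.2366 ≈ 5575 m/s.
Total Δv = 3815 + 5575 = 9390 m/s.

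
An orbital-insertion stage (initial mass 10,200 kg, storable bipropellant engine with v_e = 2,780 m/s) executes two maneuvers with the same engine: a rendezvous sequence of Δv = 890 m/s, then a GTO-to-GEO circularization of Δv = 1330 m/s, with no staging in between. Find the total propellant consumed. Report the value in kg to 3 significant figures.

total propellant consumed ≈ 5610 kg

After the first burn: m = 10200 × exp(−890/2780.0) = 10200 × 0.72604 = 7,405.61 kg.
After the second burn: m = 7,405.61 × exp(−1330/2780.0) = 7,405.61 × 0.61976 = 4,589.7 kg.
Total propellant = m₀ − m_final = 10200 − 4,589.7 = 5,610.3 kg.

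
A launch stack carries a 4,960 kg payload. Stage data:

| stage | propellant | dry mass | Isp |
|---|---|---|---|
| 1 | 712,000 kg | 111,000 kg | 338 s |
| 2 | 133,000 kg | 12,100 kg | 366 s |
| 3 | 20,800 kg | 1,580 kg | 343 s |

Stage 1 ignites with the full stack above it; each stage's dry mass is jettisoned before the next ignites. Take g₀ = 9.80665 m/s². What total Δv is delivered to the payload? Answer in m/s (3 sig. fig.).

Ignition mass of stage 1 = 712,000+111,000 + 133,000+12,100 + 20,800+1,580 + 4,960 = 995,440 kg.
Stage 1: m₀ = 995,440 kg, m_f = 995,440 − 712,000 = 283,440 kg; Δv = 338×9.80665×ln(3.512) = 3314.6×1.2562 ≈ 4164 m/s.
Stage 2: m₀ = 172,440 kg, m_f = 172,440 − 133,000 = 39,440 kg; Δv = 366×9.80665×ln(4.372) = 3589.2×1.4753 ≈ 5295 m/s.
Stage 3: m₀ = 27,340 kg, m_f = 27,340 − 20,800 = 6,540 kg; Δv = 343×9.80665×ln(4.18) = 3363.7×1.4304 ≈ 4811 m/s.
Total Δv = 4164 + 5295 + 4811 = 14270 m/s.

Δv ≈ 14300 m/s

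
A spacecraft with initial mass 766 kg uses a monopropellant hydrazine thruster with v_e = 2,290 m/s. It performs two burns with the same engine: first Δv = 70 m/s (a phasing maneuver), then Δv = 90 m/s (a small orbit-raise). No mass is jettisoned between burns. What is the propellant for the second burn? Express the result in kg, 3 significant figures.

propellant for the second burn ≈ 28.6 kg

After the first burn: m = 766 × exp(−70/2290.0) = 766 × 0.96989 = 742.936 kg.
After the second burn: m = 742.936 × exp(−90/2290.0) = 742.936 × 0.96146 = 714.303 kg.
Second-burn propellant = 742.936 − 714.303 = 28.633 kg.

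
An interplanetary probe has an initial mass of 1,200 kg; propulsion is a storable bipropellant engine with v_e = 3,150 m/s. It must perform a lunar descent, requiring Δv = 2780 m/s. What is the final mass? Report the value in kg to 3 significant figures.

final mass ≈ 496 kg

From the ideal rocket equation, m₀/m_f = exp(Δv / v_e) = exp(2780 / 3150.0) = exp(0.8825) = 2.4170.
m_f = m₀ / 2.4170 = 1,200 / 2.4170 = 496.483 kg.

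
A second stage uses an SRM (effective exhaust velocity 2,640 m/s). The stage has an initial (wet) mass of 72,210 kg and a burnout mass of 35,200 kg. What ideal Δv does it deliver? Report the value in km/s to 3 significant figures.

By the Tsiolkovsky rocket equation, Δv = v_e · ln(m₀/m_f) = 2640.0 × ln(2.051) = 2640.0 × 0.7185 ≈ 1896.9 m/s.

Δv ≈ 1.90 km/s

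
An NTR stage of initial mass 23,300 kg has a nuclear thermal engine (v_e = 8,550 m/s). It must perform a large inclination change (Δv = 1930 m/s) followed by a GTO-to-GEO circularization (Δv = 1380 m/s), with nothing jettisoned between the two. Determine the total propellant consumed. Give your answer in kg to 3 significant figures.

total propellant consumed ≈ 7480 kg

After the first burn: m = 23300 × exp(−1930/8550.0) = 23300 × 0.79793 = 18,591.8 kg.
After the second burn: m = 18,591.8 × exp(−1380/8550.0) = 18,591.8 × 0.85095 = 15,820.7 kg.
Total propellant = m₀ − m_final = 23300 − 15,820.7 = 7,479.3 kg.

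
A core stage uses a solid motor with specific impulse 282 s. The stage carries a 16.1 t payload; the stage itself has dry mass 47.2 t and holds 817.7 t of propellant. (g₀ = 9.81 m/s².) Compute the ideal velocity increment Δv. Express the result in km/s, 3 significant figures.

v_e = Isp · g₀ = 282 × 9.81 = 2766.4 m/s.
m₀ = payload + dry + propellant = 16.1 + 47.2 + 817.7 = 881 t.
m_f = payload + dry = 16.1 + 47.2 = 63.3 t.
Δv = v_e · ln(m₀/m_f) = 2766.4 × ln(13.92) = 2766.4 × 2.6332 ≈ 7284.5 m/s.

Δv ≈ 7.28 km/s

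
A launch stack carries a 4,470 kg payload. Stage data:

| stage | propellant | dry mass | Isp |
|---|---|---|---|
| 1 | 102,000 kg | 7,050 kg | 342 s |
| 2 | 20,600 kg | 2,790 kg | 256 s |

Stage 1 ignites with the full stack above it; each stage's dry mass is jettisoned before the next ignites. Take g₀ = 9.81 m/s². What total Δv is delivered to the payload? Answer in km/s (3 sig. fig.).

Ignition mass of stage 1 = 102,000+7,050 + 20,600+2,790 + 4,470 = 136,910 kg.
Stage 1: m₀ = 136,910 kg, m_f = 136,910 − 102,000 = 34,910 kg; Δv = 342×9.81×ln(3.922) = 3355.0×1.3666 ≈ 4585 m/s.
Stage 2: m₀ = 27,860 kg, m_f = 27,860 − 20,600 = 7,260 kg; Δv = 256×9.81×ln(3.837) = 2511.4×1.3448 ≈ 3377 m/s.
Total Δv = 4585 + 3377 = 7962 m/s.

Δv ≈ 7.96 km/s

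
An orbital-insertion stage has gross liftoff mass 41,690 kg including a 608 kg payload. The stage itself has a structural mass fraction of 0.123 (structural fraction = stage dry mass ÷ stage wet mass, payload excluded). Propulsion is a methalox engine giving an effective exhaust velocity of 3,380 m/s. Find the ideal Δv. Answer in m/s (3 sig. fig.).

Δv ≈ 6750 m/s

Stage wet mass = m₀ − payload = 41,690 − 608 = 41,082 kg.
Stage dry mass = ε × stage wet mass = 0.123 × 41,082 = 5,053.09 kg.
Burnout mass m_f = stage dry + payload = 5,053.09 + 608 = 5,661.09 kg.
By the Tsiolkovsky rocket equation, Δv = v_e · ln(41,690/5,661.09) = 3380.0 × ln(7.364) = 3380.0 × 1.9966 ≈ 6749 m/s.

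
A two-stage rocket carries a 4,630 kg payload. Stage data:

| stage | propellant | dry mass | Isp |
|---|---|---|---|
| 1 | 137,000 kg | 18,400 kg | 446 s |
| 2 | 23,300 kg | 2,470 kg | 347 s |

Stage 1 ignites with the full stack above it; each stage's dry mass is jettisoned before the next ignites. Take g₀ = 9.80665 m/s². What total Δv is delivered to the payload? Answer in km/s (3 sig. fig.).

Ignition mass of stage 1 = 137,000+18,400 + 23,300+2,470 + 4,630 = 185,800 kg.
Stage 1: m₀ = 185,800 kg, m_f = 185,800 − 137,000 = 48,800 kg; Δv = 446×9.80665×ln(3.807) = 4373.8×1.3369 ≈ 5847 m/s.
Stage 2: m₀ = 30,400 kg, m_f = 30,400 − 23,300 = 7,100 kg; Δv = 347×9.80665×ln(4.282) = 3402.9×1.4543 ≈ 4949 m/s.
Total Δv = 5847 + 4949 = 10796 m/s.

Δv ≈ 10.8 km/s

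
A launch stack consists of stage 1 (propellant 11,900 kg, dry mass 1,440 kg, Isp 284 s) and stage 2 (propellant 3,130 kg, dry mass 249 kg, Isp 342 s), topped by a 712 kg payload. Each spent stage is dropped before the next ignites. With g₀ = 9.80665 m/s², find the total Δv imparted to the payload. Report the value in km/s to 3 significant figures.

Ignition mass of stage 1 = 11,900+1,440 + 3,130+249 + 712 = 17,431 kg.
Stage 1: m₀ = 17,431 kg, m_f = 17,431 − 11,900 = 5,531 kg; Δv = 284×9.80665×ln(3.152) = 2785.1×1.1479 ≈ 3197 m/s.
Stage 2: m₀ = 4,091 kg, m_f = 4,091 − 3,130 = 961 kg; Δv = 342×9.80665×ln(4.257) = 3353.9×1.4486 ≈ 4858 m/s.
Total Δv = 3197 + 4858 = 8055 m/s.

Δv ≈ 8.06 km/s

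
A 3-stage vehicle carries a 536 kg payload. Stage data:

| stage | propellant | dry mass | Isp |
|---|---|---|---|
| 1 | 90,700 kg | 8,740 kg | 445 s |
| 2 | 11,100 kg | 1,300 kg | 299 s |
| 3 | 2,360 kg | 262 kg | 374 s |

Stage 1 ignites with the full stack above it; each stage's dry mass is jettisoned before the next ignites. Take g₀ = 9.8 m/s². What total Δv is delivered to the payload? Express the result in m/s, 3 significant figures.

Δv ≈ 15500 m/s

Ignition mass of stage 1 = 90,700+8,740 + 11,100+1,300 + 2,360+262 + 536 = 114,998 kg.
Stage 1: m₀ = 114,998 kg, m_f = 114,998 − 90,700 = 24,298 kg; Δv = 445×9.8×ln(4.733) = 4361.0×1.5545 ≈ 6779 m/s.
Stage 2: m₀ = 15,558 kg, m_f = 15,558 − 11,100 = 4,458 kg; Δv = 299×9.8×ln(3.49) = 2930.2×1.2499 ≈ 3662 m/s.
Stage 3: m₀ = 3,158 kg, m_f = 3,158 − 2,360 = 798 kg; Δv = 374×9.8×ln(3.957) = 3665.2×1.3756 ≈ 5042 m/s.
Total Δv = 6779 + 3662 + 5042 = 15483 m/s.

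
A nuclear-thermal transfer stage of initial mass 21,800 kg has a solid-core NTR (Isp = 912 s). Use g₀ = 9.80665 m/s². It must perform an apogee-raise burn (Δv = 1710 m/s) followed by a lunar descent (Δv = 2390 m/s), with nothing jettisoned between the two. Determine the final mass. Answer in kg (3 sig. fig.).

v_e = Isp · g₀ = 912 × 9.80665 = 8943.7 m/s.
After the first burn: m = 21800 × exp(−1710/8943.7) = 21800 × 0.82597 = 18,006.1 kg.
After the second burn: m = 18,006.1 × exp(−2390/8943.7) = 18,006.1 × 0.76550 = 13,783.7 kg.

final mass ≈ 13800 kg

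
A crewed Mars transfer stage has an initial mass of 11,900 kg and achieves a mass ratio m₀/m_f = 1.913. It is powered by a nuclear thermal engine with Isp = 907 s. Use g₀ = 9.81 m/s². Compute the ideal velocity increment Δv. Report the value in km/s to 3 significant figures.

Δv ≈ 5.77 km/s

v_e = Isp · g₀ = 907 × 9.81 = 8897.7 m/s.
Δv = v_e · ln(1.913) = 8897.7 × 0.6487 ≈ 5771.7 m/s.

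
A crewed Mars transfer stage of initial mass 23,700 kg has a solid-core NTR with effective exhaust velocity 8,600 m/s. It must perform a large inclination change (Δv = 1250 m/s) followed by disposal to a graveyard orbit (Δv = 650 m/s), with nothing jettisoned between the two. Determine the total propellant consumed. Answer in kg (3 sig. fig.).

After the first burn: m = 23700 × exp(−1250/8600.0) = 23700 × 0.86472 = 20,493.9 kg.
After the second burn: m = 20,493.9 × exp(−650/8600.0) = 20,493.9 × 0.92720 = 19,001.9 kg.
Total propellant = m₀ − m_final = 23700 − 19,001.9 = 4,698.1 kg.

total propellant consumed ≈ 4700 kg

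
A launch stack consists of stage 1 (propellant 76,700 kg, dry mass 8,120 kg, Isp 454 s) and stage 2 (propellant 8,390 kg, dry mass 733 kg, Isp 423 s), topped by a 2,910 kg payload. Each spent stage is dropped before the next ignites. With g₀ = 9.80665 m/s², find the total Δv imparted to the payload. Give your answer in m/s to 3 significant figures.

Δv ≈ 11900 m/s

Ignition mass of stage 1 = 76,700+8,120 + 8,390+733 + 2,910 = 96,853 kg.
Stage 1: m₀ = 96,853 kg, m_f = 96,853 − 76,700 = 20,153 kg; Δv = 454×9.80665×ln(4.806) = 4452.2×1.5698 ≈ 6989 m/s.
Stage 2: m₀ = 12,033 kg, m_f = 12,033 − 8,390 = 3,643 kg; Δv = 423×9.80665×ln(3.303) = 4148.2×1.1948 ≈ 4956 m/s.
Total Δv = 6989 + 4956 = 11945 m/s.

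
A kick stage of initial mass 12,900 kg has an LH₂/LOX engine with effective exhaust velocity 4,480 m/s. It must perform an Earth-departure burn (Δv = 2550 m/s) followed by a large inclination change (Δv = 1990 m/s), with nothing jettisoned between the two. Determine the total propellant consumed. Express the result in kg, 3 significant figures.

total propellant consumed ≈ 8220 kg

After the first burn: m = 12900 × exp(−2550/4480.0) = 12900 × 0.56598 = 7,301.14 kg.
After the second burn: m = 7,301.14 × exp(−1990/4480.0) = 7,301.14 × 0.64134 = 4,682.51 kg.
Total propellant = m₀ − m_final = 12900 − 4,682.51 = 8,217.49 kg.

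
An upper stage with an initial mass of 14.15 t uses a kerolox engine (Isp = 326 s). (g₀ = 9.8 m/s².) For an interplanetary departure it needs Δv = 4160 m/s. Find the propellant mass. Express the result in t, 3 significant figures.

propellant mass ≈ 10.3 t

v_e = Isp · g₀ = 326 × 9.8 = 3194.8 m/s.
m₀/m_f = exp(Δv / v_e) = exp(4160 / 3194.8) = exp(1.3021) = 3.6771.
m_f = 14.15 / 3.6771 = 3.84814 t, so propellant = m₀ − m_f = 14.15 − 3.84814 = 10.30186 t.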